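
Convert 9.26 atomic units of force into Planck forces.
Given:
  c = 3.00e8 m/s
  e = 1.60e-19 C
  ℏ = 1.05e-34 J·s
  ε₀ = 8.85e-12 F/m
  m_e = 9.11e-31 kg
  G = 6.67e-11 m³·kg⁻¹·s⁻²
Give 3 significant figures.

6.35e-51

atomic unit of force: F_au = E_h/a₀ = m_e²e⁶/((4πε₀)³ℏ⁴) = 8.33e-8 N
Planck force: F_P = c⁴/G = 1.21e44 N
9.26 × 8.33e-8 / 1.21e44 = 6.35e-51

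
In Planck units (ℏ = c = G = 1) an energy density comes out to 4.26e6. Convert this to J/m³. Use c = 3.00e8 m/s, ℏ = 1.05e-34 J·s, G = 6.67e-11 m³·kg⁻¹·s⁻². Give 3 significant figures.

One Planck energy density: u_P = c⁷/(ℏG²) = 4.68e113 J/m³.
4.26e6 × 4.68e113 J/m³ = 1.99e120 J/m³

1.99e120 J/m³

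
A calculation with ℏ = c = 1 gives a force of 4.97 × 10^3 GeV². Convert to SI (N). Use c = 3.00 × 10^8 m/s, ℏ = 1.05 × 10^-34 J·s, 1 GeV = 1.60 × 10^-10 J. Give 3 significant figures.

Force is [E]/[L] = [E]²/(ℏc); restore (ℏc)⁻¹.
1 GeV² → 1/(ℏc) × (1 GeV in J)² = 8.13 × 10^5 N.
Result: 4.97 × 10^3 × 8.13 × 10^5 = 4.04 × 10^9 N.

4.04 × 10^9 N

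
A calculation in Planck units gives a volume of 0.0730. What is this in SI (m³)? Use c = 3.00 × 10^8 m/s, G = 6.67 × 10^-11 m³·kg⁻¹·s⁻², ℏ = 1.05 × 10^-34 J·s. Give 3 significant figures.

3.05 × 10^-106 m³

One Planck volume: V_P = (ℏG/c³)^(3/2) = 4.18 × 10^-105 m³.
0.0730 × 4.18 × 10^-105 m³ = 3.05 × 10^-106 m³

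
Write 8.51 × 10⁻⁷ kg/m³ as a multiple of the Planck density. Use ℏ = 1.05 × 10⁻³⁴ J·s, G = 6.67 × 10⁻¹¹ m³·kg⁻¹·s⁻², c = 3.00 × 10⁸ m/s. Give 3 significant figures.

1.64 × 10⁻¹⁰³

Planck density: ρ_P = c⁵/(ℏG²) = 5.20 × 10⁹⁶ kg/m³.
8.51 × 10⁻⁷ / 5.20 × 10⁹⁶ = 1.64 × 10⁻¹⁰³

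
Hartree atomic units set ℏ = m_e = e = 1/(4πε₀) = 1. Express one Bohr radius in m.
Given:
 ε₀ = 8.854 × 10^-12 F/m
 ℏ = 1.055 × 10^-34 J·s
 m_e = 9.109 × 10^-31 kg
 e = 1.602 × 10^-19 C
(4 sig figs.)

5.297 × 10^-11 m

The unique combination of the constants set to 1 with dimensions of length is a₀ = 4πε₀ℏ²/(m_e e²).
  = 1.238 × 10^-78 / 2.338 × 10^-68
  = 5.297 × 10^-11 m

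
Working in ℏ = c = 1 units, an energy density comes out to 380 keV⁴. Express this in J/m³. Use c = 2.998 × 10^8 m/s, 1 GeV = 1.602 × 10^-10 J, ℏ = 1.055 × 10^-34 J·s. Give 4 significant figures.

7.910 × 10^15 J/m³

[E]/[L]³ = [E]⁴/(ℏc)³; restore (ℏc)⁻³.
1 GeV⁴ → 1/(ℏc)³ × (1 GeV in J)⁴ = 2.082 × 10^37 J/m³.
Convert the energy scale: 380 keV⁴ = 3.80 × 10^-22 GeV⁴.
Result: 3.80 × 10^-22 × 2.082 × 10^37 = 7.910 × 10^15 J/m³.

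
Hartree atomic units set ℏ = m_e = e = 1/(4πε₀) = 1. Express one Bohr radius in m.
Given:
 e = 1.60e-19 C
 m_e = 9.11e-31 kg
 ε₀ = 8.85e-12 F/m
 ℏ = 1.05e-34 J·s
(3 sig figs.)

From ℏ = m_e = e = 1/(4πε₀) = 1 the length scale is a₀ = 4πε₀ℏ²/(m_e e²).
  = 1.23e-78 / 2.33e-68
  = 5.26e-11 m

5.26e-11 m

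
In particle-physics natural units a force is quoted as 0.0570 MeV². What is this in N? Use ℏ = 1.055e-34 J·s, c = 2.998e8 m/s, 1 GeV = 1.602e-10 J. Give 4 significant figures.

Force is [E]/[L] = [E]²/(ℏc); restore (ℏc)⁻¹.
1 GeV² → 1/(ℏc) × (1 GeV in J)² = 8.114e5 N.
Convert the energy scale: 0.0570 MeV² = 5.70e-8 GeV².
Result: 5.70e-8 × 8.114e5 = 0.04625 N.

0.04625 N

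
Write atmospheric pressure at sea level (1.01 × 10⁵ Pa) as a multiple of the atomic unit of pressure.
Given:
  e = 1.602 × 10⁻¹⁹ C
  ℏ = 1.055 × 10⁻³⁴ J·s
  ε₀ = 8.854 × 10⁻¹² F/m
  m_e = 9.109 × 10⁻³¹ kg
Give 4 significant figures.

atomic unit of pressure: P_au = E_h/a₀³ = m_e⁴e¹⁰/((4πε₀)⁵ℏ⁸) = 2.929 × 10¹³ Pa.
1.01 × 10⁵ / 2.929 × 10¹³ = 3.448 × 10⁻⁹

3.448 × 10⁻⁹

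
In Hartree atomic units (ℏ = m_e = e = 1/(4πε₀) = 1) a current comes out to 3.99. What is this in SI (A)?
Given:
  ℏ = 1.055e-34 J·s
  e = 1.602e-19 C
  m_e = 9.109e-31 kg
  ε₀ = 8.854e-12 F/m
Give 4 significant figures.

0.02638 A

One atomic unit of electric current: I_au = e E_h/ℏ = m_e e⁵/((4πε₀)²ℏ³) = 6.612e-3 A.
3.99 × 6.612e-3 A = 0.02638 A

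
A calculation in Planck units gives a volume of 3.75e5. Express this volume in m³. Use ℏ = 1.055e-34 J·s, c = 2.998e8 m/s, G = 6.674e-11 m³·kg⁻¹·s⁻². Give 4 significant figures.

One Planck volume: V_P = (ℏG/c³)^(3/2) = 4.224e-105 m³.
3.75e5 × 4.224e-105 m³ = 1.584e-99 m³

1.584e-99 m³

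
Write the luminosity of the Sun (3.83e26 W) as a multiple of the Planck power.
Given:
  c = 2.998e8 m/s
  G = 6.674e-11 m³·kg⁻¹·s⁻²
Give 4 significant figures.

1.055e-26

Planck power: P_P = c⁵/G = 3.629e52 W.
3.83e26 / 3.629e52 = 1.055e-26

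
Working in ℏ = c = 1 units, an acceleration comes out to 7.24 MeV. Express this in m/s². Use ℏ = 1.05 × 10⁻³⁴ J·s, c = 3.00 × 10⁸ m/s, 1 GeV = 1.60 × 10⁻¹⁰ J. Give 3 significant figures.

3.31 × 10³⁰ m/s²

Acceleration is [L]/[T]² = c·[E]/ℏ.
1 GeV → c/ℏ × (1 GeV in J) = 4.57 × 10³² m/s².
Convert the energy scale: 7.24 MeV = 7.24 × 10⁻³ GeV.
Result: 7.24 × 10⁻³ × 4.57 × 10³² = 3.31 × 10³⁰ m/s².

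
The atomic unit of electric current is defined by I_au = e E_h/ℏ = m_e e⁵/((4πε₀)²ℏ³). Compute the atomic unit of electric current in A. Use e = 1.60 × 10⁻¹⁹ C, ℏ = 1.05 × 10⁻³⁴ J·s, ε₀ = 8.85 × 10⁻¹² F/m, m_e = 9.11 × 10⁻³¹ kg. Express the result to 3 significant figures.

I_au = e E_h/ℏ = m_e e⁵/((4πε₀)²ℏ³)
E_h = 4.38 × 10⁻¹⁸ J
e·E_h/ℏ = 6.67 × 10⁻³ A

6.67 × 10⁻³ A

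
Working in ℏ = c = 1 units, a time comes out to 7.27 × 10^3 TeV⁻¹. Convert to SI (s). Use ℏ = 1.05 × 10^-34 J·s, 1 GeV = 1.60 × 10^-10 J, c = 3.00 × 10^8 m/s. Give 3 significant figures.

4.77 × 10^-24 s

A time is [E]⁻¹ in ℏ=c=1; restore one factor of ℏ.
1 GeV⁻¹ → ℏ × (1 GeV in J)⁻¹ = 6.56 × 10^-25 s.
Convert the energy scale: 7.27 × 10^3 TeV⁻¹ = 7.27 GeV⁻¹.
Result: 7.27 × 6.56 × 10^-25 = 4.77 × 10^-24 s.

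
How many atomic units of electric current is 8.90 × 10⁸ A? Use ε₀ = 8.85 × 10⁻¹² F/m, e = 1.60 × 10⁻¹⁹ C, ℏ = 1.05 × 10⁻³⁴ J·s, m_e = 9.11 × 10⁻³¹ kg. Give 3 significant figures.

atomic unit of electric current: I_au = e E_h/ℏ = m_e e⁵/((4πε₀)²ℏ³) = 6.67 × 10⁻³ A.
8.90 × 10⁸ / 6.67 × 10⁻³ = 1.33 × 10¹¹

1.33 × 10¹¹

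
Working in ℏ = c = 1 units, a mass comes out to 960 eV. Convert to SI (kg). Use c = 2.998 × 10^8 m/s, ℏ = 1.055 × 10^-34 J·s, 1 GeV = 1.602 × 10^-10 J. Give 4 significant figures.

Mass is [E]/c²; divide by c².
1 GeV → 1/c² × (1 GeV in J) = 1.782 × 10^-27 kg.
Convert the energy scale: 960 eV = 9.60 × 10^-7 GeV.
Result: 9.60 × 10^-7 × 1.782 × 10^-27 = 1.711 × 10^-33 kg.

1.711 × 10^-33 kg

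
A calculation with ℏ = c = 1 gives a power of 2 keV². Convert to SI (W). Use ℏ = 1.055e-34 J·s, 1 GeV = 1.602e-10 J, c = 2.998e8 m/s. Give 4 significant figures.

486.5 W

Power is [E]/[T] = [E]²/ℏ.
1 GeV² → 1/ℏ × (1 GeV in J)² = 2.433e14 W.
Convert the energy scale: 2 keV² = 2.00e-12 GeV².
Result: 2.00e-12 × 2.433e14 = 486.5 W.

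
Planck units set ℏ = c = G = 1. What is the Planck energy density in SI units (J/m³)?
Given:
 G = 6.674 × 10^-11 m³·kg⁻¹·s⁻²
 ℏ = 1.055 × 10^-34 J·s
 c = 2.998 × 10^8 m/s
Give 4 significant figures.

4.632 × 10^113 J/m³

From ℏ = c = G = 1 the energy density scale is u_P = c⁷/(ℏG²).
  = 2.177 × 10^59 / 4.699 × 10^-55
  = 4.632 × 10^113 J/m³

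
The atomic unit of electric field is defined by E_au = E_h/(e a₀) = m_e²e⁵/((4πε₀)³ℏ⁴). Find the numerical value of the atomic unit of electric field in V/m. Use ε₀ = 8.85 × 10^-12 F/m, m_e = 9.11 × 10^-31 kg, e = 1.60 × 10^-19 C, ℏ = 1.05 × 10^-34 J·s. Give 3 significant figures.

E_au = E_h/(e a₀) = m_e²e⁵/((4πε₀)³ℏ⁴)
E_h = 4.38 × 10^-18 J
a₀ = 5.26 × 10^-11 m
E_h/(e·a₀) = 5.20 × 10^11 V/m

5.20 × 10^11 V/m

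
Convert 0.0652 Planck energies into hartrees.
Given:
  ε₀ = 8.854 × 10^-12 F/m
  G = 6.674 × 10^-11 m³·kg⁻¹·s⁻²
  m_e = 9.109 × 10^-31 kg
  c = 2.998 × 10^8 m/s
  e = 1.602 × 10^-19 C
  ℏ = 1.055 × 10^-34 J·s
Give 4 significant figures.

2.930 × 10^25

Planck energy: E_P = √(ℏc⁵/G) = 1.957 × 10^9 J
hartree: E_h = m_e e⁴/(4πε₀ℏ)² = 4.354 × 10^-18 J
0.0652 × 1.957 × 10^9 / 4.354 × 10^-18 = 2.930 × 10^25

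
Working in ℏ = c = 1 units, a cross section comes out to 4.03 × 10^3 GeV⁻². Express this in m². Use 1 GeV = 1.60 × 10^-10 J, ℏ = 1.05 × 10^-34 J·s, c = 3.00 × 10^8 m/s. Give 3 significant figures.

1.56 × 10^-28 m²

Area is [L]² = [E]⁻²·(ℏc)²; restore (ℏc)².
1 GeV⁻² → (ℏc)² × (1 GeV in J)⁻² = 3.88 × 10^-32 m².
Result: 4.03 × 10^3 × 3.88 × 10^-32 = 1.56 × 10^-28 m².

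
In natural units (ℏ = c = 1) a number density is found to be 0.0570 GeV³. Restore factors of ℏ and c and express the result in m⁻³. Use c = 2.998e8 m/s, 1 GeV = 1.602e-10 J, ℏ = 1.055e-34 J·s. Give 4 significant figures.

Number density is [L]⁻³ = [E]³/(ℏc)³.
1 GeV³ → 1/(ℏc)³ × (1 GeV in J)³ = 1.299e47 m⁻³.
Result: 0.0570 × 1.299e47 = 7.406e45 m⁻³.

7.406e45 m⁻³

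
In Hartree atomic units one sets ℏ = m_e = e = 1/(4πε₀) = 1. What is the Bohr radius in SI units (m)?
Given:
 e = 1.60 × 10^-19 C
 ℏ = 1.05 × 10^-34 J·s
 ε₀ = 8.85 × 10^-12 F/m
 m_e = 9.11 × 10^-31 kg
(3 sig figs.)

a₀ = 4πε₀ℏ²/(m_e e²)
  = 1.23 × 10^-78 / 2.33 × 10^-68
  = 5.26 × 10^-11 m

5.26 × 10^-11 m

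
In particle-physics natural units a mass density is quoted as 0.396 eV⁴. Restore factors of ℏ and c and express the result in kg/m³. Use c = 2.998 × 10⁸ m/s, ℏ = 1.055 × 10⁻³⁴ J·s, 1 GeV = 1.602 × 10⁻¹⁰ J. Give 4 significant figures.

9.171 × 10⁻¹⁷ kg/m³

Mass density is [E]/(c²[L]³) = [E]⁴/(ℏ³c⁵).
1 GeV⁴ → 1/(ℏ³c⁵) × (1 GeV in J)⁴ = 2.316 × 10²⁰ kg/m³.
Convert the energy scale: 0.396 eV⁴ = 3.96 × 10⁻³⁷ GeV⁴.
Result: 3.96 × 10⁻³⁷ × 2.316 × 10²⁰ = 9.171 × 10⁻¹⁷ kg/m³.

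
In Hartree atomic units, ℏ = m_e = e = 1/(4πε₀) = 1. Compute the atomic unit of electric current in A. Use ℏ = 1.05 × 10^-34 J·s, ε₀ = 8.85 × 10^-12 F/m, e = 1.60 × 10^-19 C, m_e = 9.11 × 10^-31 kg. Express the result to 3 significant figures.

6.67 × 10^-3 A

From ℏ = m_e = e = 1/(4πε₀) = 1 the current scale is I_au = e E_h/ℏ = m_e e⁵/((4πε₀)²ℏ³).
E_h = 4.38 × 10^-18 J
e·E_h/ℏ = 6.67 × 10^-3 A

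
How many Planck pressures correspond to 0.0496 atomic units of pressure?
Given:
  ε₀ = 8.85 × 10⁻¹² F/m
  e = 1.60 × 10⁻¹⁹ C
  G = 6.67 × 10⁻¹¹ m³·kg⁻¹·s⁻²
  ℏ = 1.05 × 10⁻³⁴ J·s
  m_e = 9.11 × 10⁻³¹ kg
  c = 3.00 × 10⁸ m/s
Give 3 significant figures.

atomic unit of pressure: P_au = E_h/a₀³ = m_e⁴e¹⁰/((4πε₀)⁵ℏ⁸) = 3.01 × 10¹³ Pa
Planck pressure: p_P = c⁷/(ℏG²) = 4.68 × 10¹¹³ Pa
0.0496 × 3.01 × 10¹³ / 4.68 × 10¹¹³ = 3.19 × 10⁻¹⁰²

3.19 × 10⁻¹⁰²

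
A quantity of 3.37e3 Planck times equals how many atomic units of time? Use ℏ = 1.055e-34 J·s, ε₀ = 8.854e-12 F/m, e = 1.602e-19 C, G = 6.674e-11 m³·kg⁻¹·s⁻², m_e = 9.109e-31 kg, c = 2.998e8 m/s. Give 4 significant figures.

Planck time: t_P = √(ℏG/c⁵) = 5.392e-44 s
atomic unit of time: τ_au = (4πε₀)²ℏ³/(m_e e⁴) = 2.423e-17 s
3.37e3 × 5.392e-44 / 2.423e-17 = 7.500e-24

7.500e-24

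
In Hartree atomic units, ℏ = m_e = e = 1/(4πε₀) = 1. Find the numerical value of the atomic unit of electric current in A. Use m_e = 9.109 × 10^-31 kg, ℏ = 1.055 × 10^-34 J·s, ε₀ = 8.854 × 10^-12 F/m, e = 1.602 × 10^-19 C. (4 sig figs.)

The unique combination of the constants set to 1 with dimensions of current is I_au = e E_h/ℏ = m_e e⁵/((4πε₀)²ℏ³).
E_h = 4.354 × 10^-18 J
e·E_h/ℏ = 6.612 × 10^-3 A

6.612 × 10^-3 A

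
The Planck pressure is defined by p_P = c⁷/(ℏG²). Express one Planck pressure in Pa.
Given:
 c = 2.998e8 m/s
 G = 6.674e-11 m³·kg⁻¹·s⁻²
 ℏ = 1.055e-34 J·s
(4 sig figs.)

p_P = c⁷/(ℏG²)
  = 2.177e59 / 4.699e-55
  = 4.632e113 Pa

4.632e113 Pa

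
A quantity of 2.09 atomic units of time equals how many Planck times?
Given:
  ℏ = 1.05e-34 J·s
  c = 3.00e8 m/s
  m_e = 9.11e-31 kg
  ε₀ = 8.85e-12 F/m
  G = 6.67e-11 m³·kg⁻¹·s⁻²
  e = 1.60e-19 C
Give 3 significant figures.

atomic unit of time: τ_au = (4πε₀)²ℏ³/(m_e e⁴) = 2.40e-17 s
Planck time: t_P = √(ℏG/c⁵) = 5.37e-44 s
2.09 × 2.40e-17 / 5.37e-44 = 9.34e26

9.34e26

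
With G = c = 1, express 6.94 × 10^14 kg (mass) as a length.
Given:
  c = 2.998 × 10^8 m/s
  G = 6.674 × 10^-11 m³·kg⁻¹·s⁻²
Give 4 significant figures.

In G = c = 1 units mass has dimensions of length; the conversion factor is G/c².
6.94 × 10^14 kg × (G/c²) = 5.153 × 10^-13 m

5.153 × 10^-13 m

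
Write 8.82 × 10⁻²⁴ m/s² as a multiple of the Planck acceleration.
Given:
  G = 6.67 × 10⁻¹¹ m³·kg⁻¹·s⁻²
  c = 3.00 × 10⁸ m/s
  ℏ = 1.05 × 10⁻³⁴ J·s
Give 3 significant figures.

1.58 × 10⁻⁷⁵

Planck acceleration: a_P = √(c⁷/(ℏG)) = 5.59 × 10⁵¹ m/s².
8.82 × 10⁻²⁴ / 5.59 × 10⁵¹ = 1.58 × 10⁻⁷⁵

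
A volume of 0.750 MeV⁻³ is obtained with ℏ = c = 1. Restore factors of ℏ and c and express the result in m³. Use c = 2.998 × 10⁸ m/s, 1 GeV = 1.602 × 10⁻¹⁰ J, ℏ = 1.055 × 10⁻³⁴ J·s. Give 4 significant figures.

5.772 × 10⁻³⁹ m³

Volume is [L]³ = [E]⁻³·(ℏc)³.
1 GeV⁻³ → (ℏc)³ × (1 GeV in J)⁻³ = 7.696 × 10⁻⁴⁸ m³.
Convert the energy scale: 0.750 MeV⁻³ = 7.50 × 10⁸ GeV⁻³.
Result: 7.50 × 10⁸ × 7.696 × 10⁻⁴⁸ = 5.772 × 10⁻³⁹ m³.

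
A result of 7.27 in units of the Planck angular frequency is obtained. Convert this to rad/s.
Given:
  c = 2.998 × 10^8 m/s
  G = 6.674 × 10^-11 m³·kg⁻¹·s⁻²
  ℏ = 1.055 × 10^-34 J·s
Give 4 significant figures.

1.348 × 10^44 rad/s

One Planck angular frequency: ω_P = √(c⁵/(ℏG)) = 1.855 × 10^43 rad/s.
7.27 × 1.855 × 10^43 rad/s = 1.348 × 10^44 rad/s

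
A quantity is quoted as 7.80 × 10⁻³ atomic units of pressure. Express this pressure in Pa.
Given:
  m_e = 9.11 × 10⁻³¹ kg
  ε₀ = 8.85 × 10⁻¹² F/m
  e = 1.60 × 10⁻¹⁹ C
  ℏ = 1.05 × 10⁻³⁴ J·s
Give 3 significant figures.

One atomic unit of pressure: P_au = E_h/a₀³ = m_e⁴e¹⁰/((4πε₀)⁵ℏ⁸) = 3.01 × 10¹³ Pa.
7.80 × 10⁻³ × 3.01 × 10¹³ Pa = 2.35 × 10¹¹ Pa

2.35 × 10¹¹ Pa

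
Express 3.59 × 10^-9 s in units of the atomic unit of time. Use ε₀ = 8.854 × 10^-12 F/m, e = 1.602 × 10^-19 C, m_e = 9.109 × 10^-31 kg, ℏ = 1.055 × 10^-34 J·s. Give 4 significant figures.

atomic unit of time: τ_au = (4πε₀)²ℏ³/(m_e e⁴) = 2.423 × 10^-17 s.
3.59 × 10^-9 / 2.423 × 10^-17 = 1.482 × 10^8

1.482 × 10^8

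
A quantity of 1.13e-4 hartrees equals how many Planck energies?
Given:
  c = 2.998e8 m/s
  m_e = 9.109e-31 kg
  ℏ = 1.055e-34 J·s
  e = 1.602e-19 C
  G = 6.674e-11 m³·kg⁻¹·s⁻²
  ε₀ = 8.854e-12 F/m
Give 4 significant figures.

hartree: E_h = m_e e⁴/(4πε₀ℏ)² = 4.354e-18 J
Planck energy: E_P = √(ℏc⁵/G) = 1.957e9 J
1.13e-4 × 4.354e-18 / 1.957e9 = 2.515e-31

2.515e-31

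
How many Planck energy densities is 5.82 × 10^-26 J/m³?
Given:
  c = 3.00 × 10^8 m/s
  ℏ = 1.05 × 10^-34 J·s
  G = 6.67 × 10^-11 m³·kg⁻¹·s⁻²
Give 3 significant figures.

1.24 × 10^-139

Planck energy density: u_P = c⁷/(ℏG²) = 4.68 × 10^113 J/m³.
5.82 × 10^-26 / 4.68 × 10^113 = 1.24 × 10^-139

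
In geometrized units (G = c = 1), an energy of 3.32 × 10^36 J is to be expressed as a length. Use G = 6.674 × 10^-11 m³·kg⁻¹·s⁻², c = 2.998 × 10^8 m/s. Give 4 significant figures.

2.743 × 10^-8 m

Energy → length via G/c⁴.
3.32 × 10^36 J × (G/c⁴) = 2.743 × 10^-8 m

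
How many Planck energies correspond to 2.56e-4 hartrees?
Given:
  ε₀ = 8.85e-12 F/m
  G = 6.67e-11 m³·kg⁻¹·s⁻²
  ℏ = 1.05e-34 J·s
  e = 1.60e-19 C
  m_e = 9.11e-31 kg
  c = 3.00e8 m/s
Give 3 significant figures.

hartree: E_h = m_e e⁴/(4πε₀ℏ)² = 4.38e-18 J
Planck energy: E_P = √(ℏc⁵/G) = 1.96e9 J
2.56e-4 × 4.38e-18 / 1.96e9 = 5.73e-31

5.73e-31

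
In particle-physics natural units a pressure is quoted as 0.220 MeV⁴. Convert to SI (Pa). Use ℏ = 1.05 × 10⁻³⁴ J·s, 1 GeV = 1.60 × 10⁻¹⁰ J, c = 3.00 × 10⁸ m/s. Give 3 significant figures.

Pressure is [E]/[L]³ = [E]⁴/(ℏc)³.
1 GeV⁴ → 1/(ℏc)³ × (1 GeV in J)⁴ = 2.10 × 10³⁷ Pa.
Convert the energy scale: 0.220 MeV⁴ = 2.20 × 10⁻¹³ GeV⁴.
Result: 2.20 × 10⁻¹³ × 2.10 × 10³⁷ = 4.61 × 10²⁴ Pa.

4.61 × 10²⁴ Pa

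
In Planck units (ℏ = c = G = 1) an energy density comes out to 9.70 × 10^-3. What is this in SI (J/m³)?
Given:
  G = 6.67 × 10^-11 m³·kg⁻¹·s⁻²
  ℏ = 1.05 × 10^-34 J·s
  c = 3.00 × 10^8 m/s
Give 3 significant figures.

One Planck energy density: u_P = c⁷/(ℏG²) = 4.68 × 10^113 J/m³.
9.70 × 10^-3 × 4.68 × 10^113 J/m³ = 4.54 × 10^111 J/m³

4.54 × 10^111 J/m³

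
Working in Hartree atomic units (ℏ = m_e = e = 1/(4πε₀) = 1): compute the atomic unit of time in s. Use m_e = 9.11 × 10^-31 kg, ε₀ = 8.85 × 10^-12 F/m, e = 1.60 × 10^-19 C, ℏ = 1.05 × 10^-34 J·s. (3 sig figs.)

2.40 × 10^-17 s

Dimensional analysis gives τ_au = (4πε₀)²ℏ³/(m_e e⁴).
E_h = 4.38 × 10^-18 J
ℏ/E_h = 2.40 × 10^-17 s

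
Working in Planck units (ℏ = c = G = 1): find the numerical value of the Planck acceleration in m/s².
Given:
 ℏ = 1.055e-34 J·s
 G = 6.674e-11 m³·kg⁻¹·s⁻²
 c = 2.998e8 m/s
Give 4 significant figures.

5.560e51 m/s²

From ℏ = c = G = 1 the acceleration scale is a_P = √(c⁷/(ℏG)).
  = √(3.092e103)
  = 5.560e51 m/s²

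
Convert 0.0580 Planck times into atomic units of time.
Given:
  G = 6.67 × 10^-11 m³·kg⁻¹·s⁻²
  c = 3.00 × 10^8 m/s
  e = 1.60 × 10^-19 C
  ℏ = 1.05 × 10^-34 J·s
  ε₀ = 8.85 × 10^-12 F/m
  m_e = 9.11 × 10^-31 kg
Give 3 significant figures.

Planck time: t_P = √(ℏG/c⁵) = 5.37 × 10^-44 s
atomic unit of time: τ_au = (4πε₀)²ℏ³/(m_e e⁴) = 2.40 × 10^-17 s
0.0580 × 5.37 × 10^-44 / 2.40 × 10^-17 = 1.30 × 10^-28

1.30 × 10^-28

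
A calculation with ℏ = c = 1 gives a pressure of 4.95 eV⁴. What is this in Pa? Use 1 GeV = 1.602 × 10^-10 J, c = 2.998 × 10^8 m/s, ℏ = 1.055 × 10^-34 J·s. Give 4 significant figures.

103 Pa

Pressure is [E]/[L]³ = [E]⁴/(ℏc)³.
1 GeV⁴ → 1/(ℏc)³ × (1 GeV in J)⁴ = 2.082 × 10^37 Pa.
Convert the energy scale: 4.95 eV⁴ = 4.95 × 10^-36 GeV⁴.
Result: 4.95 × 10^-36 × 2.082 × 10^37 = 103 Pa.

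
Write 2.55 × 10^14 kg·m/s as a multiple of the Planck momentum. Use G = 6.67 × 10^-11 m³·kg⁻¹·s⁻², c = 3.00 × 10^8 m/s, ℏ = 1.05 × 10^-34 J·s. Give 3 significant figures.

Planck momentum: p_P = √(ℏc³/G) = 6.52 kg·m/s.
2.55 × 10^14 / 6.52 = 3.91 × 10^13

3.91 × 10^13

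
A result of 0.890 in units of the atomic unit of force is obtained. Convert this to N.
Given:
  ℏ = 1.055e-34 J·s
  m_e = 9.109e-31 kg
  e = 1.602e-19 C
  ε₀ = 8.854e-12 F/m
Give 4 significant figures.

7.316e-8 N

One atomic unit of force: F_au = E_h/a₀ = m_e²e⁶/((4πε₀)³ℏ⁴) = 8.220e-8 N.
0.890 × 8.220e-8 N = 7.316e-8 N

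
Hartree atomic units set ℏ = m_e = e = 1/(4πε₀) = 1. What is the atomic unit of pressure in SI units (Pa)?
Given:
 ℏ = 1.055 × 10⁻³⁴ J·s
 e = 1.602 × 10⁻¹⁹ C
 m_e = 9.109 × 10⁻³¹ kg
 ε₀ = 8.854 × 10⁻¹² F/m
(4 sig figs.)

2.929 × 10¹³ Pa

From ℏ = m_e = e = 1/(4πε₀) = 1 the pressure scale is P_au = E_h/a₀³ = m_e⁴e¹⁰/((4πε₀)⁵ℏ⁸).
E_h = 4.354 × 10⁻¹⁸ J
a₀ = 5.297 × 10⁻¹¹ m
E_h/a₀³ = 2.929 × 10¹³ Pa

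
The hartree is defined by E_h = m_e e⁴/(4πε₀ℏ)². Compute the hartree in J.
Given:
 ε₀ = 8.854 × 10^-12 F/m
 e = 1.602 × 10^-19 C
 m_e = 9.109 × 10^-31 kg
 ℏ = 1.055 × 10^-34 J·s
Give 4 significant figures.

4.354 × 10^-18 J

E_h = m_e e⁴/(4πε₀ℏ)²
  = 6.000 × 10^-106 / 1.378 × 10^-88
  = 4.354 × 10^-18 J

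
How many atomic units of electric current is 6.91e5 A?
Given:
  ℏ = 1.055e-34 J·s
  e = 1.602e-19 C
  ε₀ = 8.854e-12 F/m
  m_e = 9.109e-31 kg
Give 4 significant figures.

atomic unit of electric current: I_au = e E_h/ℏ = m_e e⁵/((4πε₀)²ℏ³) = 6.612e-3 A.
6.91e5 / 6.612e-3 = 1.045e8

1.045e8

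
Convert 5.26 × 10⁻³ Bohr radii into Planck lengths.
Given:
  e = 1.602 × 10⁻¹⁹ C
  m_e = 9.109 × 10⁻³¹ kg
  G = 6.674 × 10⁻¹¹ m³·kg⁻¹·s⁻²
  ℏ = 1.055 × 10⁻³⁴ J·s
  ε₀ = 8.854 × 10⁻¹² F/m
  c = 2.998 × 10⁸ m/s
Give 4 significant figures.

1.724 × 10²²

Bohr radius: a₀ = 4πε₀ℏ²/(m_e e²) = 5.297 × 10⁻¹¹ m
Planck length: ℓ_P = √(ℏG/c³) = 1.616 × 10⁻³⁵ m
5.26 × 10⁻³ × 5.297 × 10⁻¹¹ / 1.616 × 10⁻³⁵ = 1.724 × 10²²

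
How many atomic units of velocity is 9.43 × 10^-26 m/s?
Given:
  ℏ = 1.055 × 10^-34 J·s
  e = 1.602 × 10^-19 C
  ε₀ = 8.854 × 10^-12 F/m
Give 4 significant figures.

4.313 × 10^-32

atomic unit of velocity: v_au = e²/(4πε₀ℏ) = 2.186 × 10^6 m/s.
9.43 × 10^-26 / 2.186 × 10^6 = 4.313 × 10^-32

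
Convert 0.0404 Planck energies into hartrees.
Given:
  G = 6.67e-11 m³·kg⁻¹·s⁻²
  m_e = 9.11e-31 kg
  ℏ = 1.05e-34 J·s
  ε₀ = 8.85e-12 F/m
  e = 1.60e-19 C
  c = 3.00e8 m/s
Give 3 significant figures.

1.80e25

Planck energy: E_P = √(ℏc⁵/G) = 1.96e9 J
hartree: E_h = m_e e⁴/(4πε₀ℏ)² = 4.38e-18 J
0.0404 × 1.96e9 / 4.38e-18 = 1.80e25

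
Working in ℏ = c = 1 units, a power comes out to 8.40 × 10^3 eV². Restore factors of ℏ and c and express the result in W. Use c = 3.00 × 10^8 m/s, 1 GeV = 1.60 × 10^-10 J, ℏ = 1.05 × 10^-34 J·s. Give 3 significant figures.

Power is [E]/[T] = [E]²/ℏ.
1 GeV² → 1/ℏ × (1 GeV in J)² = 2.44 × 10^14 W.
Convert the energy scale: 8.40 × 10^3 eV² = 8.40 × 10^-15 GeV².
Result: 8.40 × 10^-15 × 2.44 × 10^14 = 2.05 W.

2.05 W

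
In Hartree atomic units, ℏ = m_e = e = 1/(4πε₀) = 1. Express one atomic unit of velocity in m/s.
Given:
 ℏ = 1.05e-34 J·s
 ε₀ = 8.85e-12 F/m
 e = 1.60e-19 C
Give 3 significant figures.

Dimensional analysis gives v_au = e²/(4πε₀ℏ).
  = 2.56e-38 / 1.17e-44
  = 2.19e6 m/s

2.19e6 m/s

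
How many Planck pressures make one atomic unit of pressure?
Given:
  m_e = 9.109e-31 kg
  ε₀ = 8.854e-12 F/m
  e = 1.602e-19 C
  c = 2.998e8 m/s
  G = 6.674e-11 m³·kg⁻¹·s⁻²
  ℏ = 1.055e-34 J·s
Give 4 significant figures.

atomic unit of pressure: P_au = E_h/a₀³ = m_e⁴e¹⁰/((4πε₀)⁵ℏ⁸) = 2.929e13 Pa
Planck pressure: p_P = c⁷/(ℏG²) = 4.632e113 Pa
ratio = 2.929e13 / 4.632e113 = 6.323e-101

6.323e-101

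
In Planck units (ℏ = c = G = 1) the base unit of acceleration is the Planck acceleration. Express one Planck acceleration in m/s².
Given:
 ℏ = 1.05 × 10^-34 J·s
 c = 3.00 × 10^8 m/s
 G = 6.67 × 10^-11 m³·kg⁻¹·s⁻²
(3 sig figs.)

5.59 × 10^51 m/s²

a_P = √(c⁷/(ℏG))
  = √(3.12 × 10^103)
  = 5.59 × 10^51 m/s²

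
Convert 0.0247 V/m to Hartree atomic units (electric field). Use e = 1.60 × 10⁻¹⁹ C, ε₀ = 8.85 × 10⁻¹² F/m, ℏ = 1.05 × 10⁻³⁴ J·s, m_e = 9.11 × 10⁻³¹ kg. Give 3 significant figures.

atomic unit of electric field: E_au = E_h/(e a₀) = m_e²e⁵/((4πε₀)³ℏ⁴) = 5.20 × 10¹¹ V/m.
0.0247 / 5.20 × 10¹¹ = 4.75 × 10⁻¹⁴

4.75 × 10⁻¹⁴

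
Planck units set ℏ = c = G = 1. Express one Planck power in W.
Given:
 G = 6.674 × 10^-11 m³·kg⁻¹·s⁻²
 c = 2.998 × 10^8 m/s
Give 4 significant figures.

From ℏ = c = G = 1 the power scale is P_P = c⁵/G.
  = 2.422 × 10^42 / 6.674 × 10^-11
  = 3.629 × 10^52 W

3.629 × 10^52 W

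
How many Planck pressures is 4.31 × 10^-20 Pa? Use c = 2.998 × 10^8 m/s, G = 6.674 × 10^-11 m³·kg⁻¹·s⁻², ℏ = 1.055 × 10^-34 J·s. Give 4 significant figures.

9.304 × 10^-134

Planck pressure: p_P = c⁷/(ℏG²) = 4.632 × 10^113 Pa.
4.31 × 10^-20 / 4.632 × 10^113 = 9.304 × 10^-134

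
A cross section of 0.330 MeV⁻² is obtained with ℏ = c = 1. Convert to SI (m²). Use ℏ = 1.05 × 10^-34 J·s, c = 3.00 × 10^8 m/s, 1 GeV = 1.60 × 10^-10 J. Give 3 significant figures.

Area is [L]² = [E]⁻²·(ℏc)²; restore (ℏc)².
1 GeV⁻² → (ℏc)² × (1 GeV in J)⁻² = 3.88 × 10^-32 m².
Convert the energy scale: 0.330 MeV⁻² = 3.30 × 10^5 GeV⁻².
Result: 3.30 × 10^5 × 3.88 × 10^-32 = 1.28 × 10^-26 m².

1.28 × 10^-26 m²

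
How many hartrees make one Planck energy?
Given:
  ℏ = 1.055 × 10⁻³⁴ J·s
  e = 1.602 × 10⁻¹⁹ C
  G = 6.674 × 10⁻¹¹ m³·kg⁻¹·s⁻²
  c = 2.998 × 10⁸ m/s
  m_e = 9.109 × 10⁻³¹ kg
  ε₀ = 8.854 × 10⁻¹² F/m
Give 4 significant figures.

4.494 × 10²⁶

Planck energy: E_P = √(ℏc⁵/G) = 1.957 × 10⁹ J
hartree: E_h = m_e e⁴/(4πε₀ℏ)² = 4.354 × 10⁻¹⁸ J
ratio = 1.957 × 10⁹ / 4.354 × 10⁻¹⁸ = 4.494 × 10²⁶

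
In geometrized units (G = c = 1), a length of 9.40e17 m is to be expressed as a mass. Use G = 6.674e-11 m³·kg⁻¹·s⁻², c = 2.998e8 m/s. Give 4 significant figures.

1.266e45 kg

Length → mass via c²/G.
9.40e17 m × (c²/G) = 1.266e45 kg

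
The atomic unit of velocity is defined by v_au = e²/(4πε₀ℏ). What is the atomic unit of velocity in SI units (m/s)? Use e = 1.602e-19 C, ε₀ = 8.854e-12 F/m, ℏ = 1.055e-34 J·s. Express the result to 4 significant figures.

v_au = e²/(4πε₀ℏ)
  = 2.566e-38 / 1.174e-44
  = 2.186e6 m/s

2.186e6 m/s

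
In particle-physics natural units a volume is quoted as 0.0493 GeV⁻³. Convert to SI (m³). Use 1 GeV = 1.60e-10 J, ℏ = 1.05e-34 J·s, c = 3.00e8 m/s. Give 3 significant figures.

3.76e-49 m³

Volume is [L]³ = [E]⁻³·(ℏc)³.
1 GeV⁻³ → (ℏc)³ × (1 GeV in J)⁻³ = 7.63e-48 m³.
Result: 0.0493 × 7.63e-48 = 3.76e-49 m³.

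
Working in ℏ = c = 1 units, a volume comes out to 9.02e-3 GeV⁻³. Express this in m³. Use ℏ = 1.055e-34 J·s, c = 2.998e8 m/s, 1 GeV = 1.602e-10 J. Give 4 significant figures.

6.942e-50 m³

Volume is [L]³ = [E]⁻³·(ℏc)³.
1 GeV⁻³ → (ℏc)³ × (1 GeV in J)⁻³ = 7.696e-48 m³.
Result: 9.02e-3 × 7.696e-48 = 6.942e-50 m³.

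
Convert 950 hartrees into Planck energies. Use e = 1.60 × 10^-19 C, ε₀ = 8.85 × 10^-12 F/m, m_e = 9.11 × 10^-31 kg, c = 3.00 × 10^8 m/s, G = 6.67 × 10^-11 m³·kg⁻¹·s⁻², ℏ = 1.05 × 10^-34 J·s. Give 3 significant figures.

hartree: E_h = m_e e⁴/(4πε₀ℏ)² = 4.38 × 10^-18 J
Planck energy: E_P = √(ℏc⁵/G) = 1.96 × 10^9 J
950 × 4.38 × 10^-18 / 1.96 × 10^9 = 2.13 × 10^-24

2.13 × 10^-24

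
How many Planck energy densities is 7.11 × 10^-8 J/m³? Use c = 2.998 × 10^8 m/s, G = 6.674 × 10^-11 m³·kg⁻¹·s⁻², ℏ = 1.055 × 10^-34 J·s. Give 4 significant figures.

1.535 × 10^-121

Planck energy density: u_P = c⁷/(ℏG²) = 4.632 × 10^113 J/m³.
7.11 × 10^-8 / 4.632 × 10^113 = 1.535 × 10^-121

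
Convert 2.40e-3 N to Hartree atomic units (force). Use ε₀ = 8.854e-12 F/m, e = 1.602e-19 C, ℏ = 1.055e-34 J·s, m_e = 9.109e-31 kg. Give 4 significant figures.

atomic unit of force: F_au = E_h/a₀ = m_e²e⁶/((4πε₀)³ℏ⁴) = 8.220e-8 N.
2.40e-3 / 8.220e-8 = 2.920e4

2.920e4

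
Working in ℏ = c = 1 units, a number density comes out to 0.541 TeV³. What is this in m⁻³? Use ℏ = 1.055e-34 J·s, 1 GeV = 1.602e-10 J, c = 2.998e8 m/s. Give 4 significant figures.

Number density is [L]⁻³ = [E]³/(ℏc)³.
1 GeV³ → 1/(ℏc)³ × (1 GeV in J)³ = 1.299e47 m⁻³.
Convert the energy scale: 0.541 TeV³ = 5.41e8 GeV³.
Result: 5.41e8 × 1.299e47 = 7.030e55 m⁻³.

7.030e55 m⁻³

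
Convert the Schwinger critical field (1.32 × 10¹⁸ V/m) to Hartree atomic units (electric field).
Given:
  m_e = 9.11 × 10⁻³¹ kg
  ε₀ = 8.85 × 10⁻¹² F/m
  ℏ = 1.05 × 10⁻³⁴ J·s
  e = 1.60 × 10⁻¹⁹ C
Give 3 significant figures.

2.54 × 10⁶

atomic unit of electric field: E_au = E_h/(e a₀) = m_e²e⁵/((4πε₀)³ℏ⁴) = 5.20 × 10¹¹ V/m.
1.32 × 10¹⁸ / 5.20 × 10¹¹ = 2.54 × 10⁶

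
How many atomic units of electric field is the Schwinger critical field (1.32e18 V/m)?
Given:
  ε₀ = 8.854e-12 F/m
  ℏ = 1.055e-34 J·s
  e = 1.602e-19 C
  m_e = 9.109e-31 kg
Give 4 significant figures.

2.573e6

atomic unit of electric field: E_au = E_h/(e a₀) = m_e²e⁵/((4πε₀)³ℏ⁴) = 5.131e11 V/m.
1.32e18 / 5.131e11 = 2.573e6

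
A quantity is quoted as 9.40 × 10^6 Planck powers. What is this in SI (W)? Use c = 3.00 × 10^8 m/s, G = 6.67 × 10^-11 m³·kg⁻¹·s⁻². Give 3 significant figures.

3.42 × 10^59 W

One Planck power: P_P = c⁵/G = 3.64 × 10^52 W.
9.40 × 10^6 × 3.64 × 10^52 W = 3.42 × 10^59 W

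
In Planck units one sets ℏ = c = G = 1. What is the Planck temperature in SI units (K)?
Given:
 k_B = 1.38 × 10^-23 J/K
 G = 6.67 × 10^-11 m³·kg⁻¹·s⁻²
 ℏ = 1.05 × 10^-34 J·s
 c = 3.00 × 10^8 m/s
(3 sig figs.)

1.42 × 10^32 K

T_P = √(ℏc⁵/G) / k_B
  = √(3.83 × 10^18) × 7.25 × 10^22
  = 1.42 × 10^32 K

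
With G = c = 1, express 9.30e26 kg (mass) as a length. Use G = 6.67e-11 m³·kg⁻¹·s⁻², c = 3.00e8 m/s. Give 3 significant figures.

0.689 m

In G = c = 1 units mass has dimensions of length; the conversion factor is G/c².
9.30e26 kg × (G/c²) = 0.689 m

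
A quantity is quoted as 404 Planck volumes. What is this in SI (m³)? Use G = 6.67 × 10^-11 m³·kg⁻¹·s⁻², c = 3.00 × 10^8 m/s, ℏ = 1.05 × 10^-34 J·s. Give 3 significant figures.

One Planck volume: V_P = (ℏG/c³)^(3/2) = 4.18 × 10^-105 m³.
404 × 4.18 × 10^-105 m³ = 1.69 × 10^-102 m³

1.69 × 10^-102 m³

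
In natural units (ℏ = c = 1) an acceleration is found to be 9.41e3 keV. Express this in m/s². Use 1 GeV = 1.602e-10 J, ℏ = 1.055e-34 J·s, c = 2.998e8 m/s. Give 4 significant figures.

Acceleration is [L]/[T]² = c·[E]/ℏ.
1 GeV → c/ℏ × (1 GeV in J) = 4.552e32 m/s².
Convert the energy scale: 9.41e3 keV = 9.41e-3 GeV.
Result: 9.41e-3 × 4.552e32 = 4.284e30 m/s².

4.284e30 m/s²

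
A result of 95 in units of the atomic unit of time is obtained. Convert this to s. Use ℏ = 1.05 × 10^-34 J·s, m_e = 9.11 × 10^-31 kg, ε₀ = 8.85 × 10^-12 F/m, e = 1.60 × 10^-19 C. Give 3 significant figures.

One atomic unit of time: τ_au = (4πε₀)²ℏ³/(m_e e⁴) = 2.40 × 10^-17 s.
95 × 2.40 × 10^-17 s = 2.28 × 10^-15 s

2.28 × 10^-15 s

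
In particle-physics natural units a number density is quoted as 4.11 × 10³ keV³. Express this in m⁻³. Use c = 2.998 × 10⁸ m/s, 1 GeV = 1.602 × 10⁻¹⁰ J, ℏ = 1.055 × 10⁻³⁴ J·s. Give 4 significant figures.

Number density is [L]⁻³ = [E]³/(ℏc)³.
1 GeV³ → 1/(ℏc)³ × (1 GeV in J)³ = 1.299 × 10⁴⁷ m⁻³.
Convert the energy scale: 4.11 × 10³ keV³ = 4.11 × 10⁻¹⁵ GeV³.
Result: 4.11 × 10⁻¹⁵ × 1.299 × 10⁴⁷ = 5.340 × 10³² m⁻³.

5.340 × 10³² m⁻³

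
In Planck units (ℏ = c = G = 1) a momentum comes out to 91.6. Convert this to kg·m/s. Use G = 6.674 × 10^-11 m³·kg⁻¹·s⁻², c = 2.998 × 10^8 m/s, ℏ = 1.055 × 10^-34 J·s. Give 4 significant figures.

597.8 kg·m/s

One Planck momentum: p_P = √(ℏc³/G) = 6.527 kg·m/s.
91.6 × 6.527 kg·m/s = 597.8 kg·m/s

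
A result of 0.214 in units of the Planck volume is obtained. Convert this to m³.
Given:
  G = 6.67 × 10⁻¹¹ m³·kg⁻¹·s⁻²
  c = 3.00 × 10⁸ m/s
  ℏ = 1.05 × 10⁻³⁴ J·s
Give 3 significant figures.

8.94 × 10⁻¹⁰⁶ m³

One Planck volume: V_P = (ℏG/c³)^(3/2) = 4.18 × 10⁻¹⁰⁵ m³.
0.214 × 4.18 × 10⁻¹⁰⁵ m³ = 8.94 × 10⁻¹⁰⁶ m³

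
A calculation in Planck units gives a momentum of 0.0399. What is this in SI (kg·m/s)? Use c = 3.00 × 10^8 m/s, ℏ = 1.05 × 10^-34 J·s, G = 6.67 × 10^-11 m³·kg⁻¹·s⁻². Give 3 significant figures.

One Planck momentum: p_P = √(ℏc³/G) = 6.52 kg·m/s.
0.0399 × 6.52 kg·m/s = 0.260 kg·m/s

0.260 kg·m/s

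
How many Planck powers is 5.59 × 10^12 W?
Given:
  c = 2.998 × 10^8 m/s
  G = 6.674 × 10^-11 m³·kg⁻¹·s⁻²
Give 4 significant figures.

Planck power: P_P = c⁵/G = 3.629 × 10^52 W.
5.59 × 10^12 / 3.629 × 10^52 = 1.540 × 10^-40

1.540 × 10^-40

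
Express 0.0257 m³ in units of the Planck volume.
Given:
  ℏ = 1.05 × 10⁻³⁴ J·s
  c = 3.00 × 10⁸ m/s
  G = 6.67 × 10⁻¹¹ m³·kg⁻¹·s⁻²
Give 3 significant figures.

6.15 × 10¹⁰²

Planck volume: V_P = (ℏG/c³)^(3/2) = 4.18 × 10⁻¹⁰⁵ m³.
0.0257 / 4.18 × 10⁻¹⁰⁵ = 6.15 × 10¹⁰²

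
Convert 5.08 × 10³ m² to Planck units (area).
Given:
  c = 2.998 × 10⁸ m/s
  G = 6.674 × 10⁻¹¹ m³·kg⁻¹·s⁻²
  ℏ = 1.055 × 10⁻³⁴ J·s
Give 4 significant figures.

Planck area: A_P = ℏG/c³ = 2.613 × 10⁻⁷⁰ m².
5.08 × 10³ / 2.613 × 10⁻⁷⁰ = 1.944 × 10⁷³

1.944 × 10⁷³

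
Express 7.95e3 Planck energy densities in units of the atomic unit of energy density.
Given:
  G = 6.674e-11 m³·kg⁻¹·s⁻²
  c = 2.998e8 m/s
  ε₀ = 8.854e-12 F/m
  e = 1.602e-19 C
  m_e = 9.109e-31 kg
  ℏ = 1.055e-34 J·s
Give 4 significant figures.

Planck energy density: u_P = c⁷/(ℏG²) = 4.632e113 J/m³
atomic unit of energy density: u_au = E_h/a₀³ = m_e⁴e¹⁰/((4πε₀)⁵ℏ⁸) = 2.929e13 J/m³
7.95e3 × 4.632e113 / 2.929e13 = 1.257e104

1.257e104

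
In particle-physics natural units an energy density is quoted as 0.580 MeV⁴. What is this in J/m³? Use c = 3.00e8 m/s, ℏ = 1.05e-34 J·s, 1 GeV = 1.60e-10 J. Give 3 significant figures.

1.22e25 J/m³

[E]/[L]³ = [E]⁴/(ℏc)³; restore (ℏc)⁻³.
1 GeV⁴ → 1/(ℏc)³ × (1 GeV in J)⁴ = 2.10e37 J/m³.
Convert the energy scale: 0.580 MeV⁴ = 5.80e-13 GeV⁴.
Result: 5.80e-13 × 2.10e37 = 1.22e25 J/m³.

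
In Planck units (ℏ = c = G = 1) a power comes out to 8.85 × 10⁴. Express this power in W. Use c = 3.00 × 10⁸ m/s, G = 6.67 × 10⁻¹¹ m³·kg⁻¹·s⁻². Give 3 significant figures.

3.22 × 10⁵⁷ W

One Planck power: P_P = c⁵/G = 3.64 × 10⁵² W.
8.85 × 10⁴ × 3.64 × 10⁵² W = 3.22 × 10⁵⁷ W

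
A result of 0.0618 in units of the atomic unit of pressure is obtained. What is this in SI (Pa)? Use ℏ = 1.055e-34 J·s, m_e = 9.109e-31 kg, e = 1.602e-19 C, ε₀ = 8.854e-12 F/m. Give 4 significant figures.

1.810e12 Pa

One atomic unit of pressure: P_au = E_h/a₀³ = m_e⁴e¹⁰/((4πε₀)⁵ℏ⁸) = 2.929e13 Pa.
0.0618 × 2.929e13 Pa = 1.810e12 Pa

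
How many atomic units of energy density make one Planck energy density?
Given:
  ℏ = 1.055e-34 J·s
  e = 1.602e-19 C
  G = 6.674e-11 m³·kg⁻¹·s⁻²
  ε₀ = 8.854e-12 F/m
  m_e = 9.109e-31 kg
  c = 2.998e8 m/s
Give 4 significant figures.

Planck energy density: u_P = c⁷/(ℏG²) = 4.632e113 J/m³
atomic unit of energy density: u_au = E_h/a₀³ = m_e⁴e¹⁰/((4πε₀)⁵ℏ⁸) = 2.929e13 J/m³
ratio = 4.632e113 / 2.929e13 = 1.581e100

1.581e100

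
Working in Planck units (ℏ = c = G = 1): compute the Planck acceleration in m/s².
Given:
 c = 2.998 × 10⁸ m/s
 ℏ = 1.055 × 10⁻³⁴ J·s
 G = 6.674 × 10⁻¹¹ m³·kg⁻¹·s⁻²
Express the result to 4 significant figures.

Dimensional analysis gives a_P = √(c⁷/(ℏG)).
  = √(3.092 × 10¹⁰³)
  = 5.560 × 10⁵¹ m/s²

5.560 × 10⁵¹ m/s²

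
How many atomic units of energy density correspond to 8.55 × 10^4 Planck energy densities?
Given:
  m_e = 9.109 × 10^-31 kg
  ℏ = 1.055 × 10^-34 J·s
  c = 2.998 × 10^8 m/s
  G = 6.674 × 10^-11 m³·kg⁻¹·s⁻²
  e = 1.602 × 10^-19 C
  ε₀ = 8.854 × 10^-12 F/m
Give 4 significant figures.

Planck energy density: u_P = c⁷/(ℏG²) = 4.632 × 10^113 J/m³
atomic unit of energy density: u_au = E_h/a₀³ = m_e⁴e¹⁰/((4πε₀)⁵ℏ⁸) = 2.929 × 10^13 J/m³
8.55 × 10^4 × 4.632 × 10^113 / 2.929 × 10^13 = 1.352 × 10^105

1.352 × 10^105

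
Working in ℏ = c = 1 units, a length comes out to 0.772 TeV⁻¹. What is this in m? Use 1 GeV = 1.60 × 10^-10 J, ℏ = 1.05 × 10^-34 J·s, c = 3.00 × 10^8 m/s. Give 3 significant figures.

1.52 × 10^-19 m

A length is [E]⁻¹ in ℏ=c=1; restore one factor of ℏc.
1 GeV⁻¹ → ℏc × (1 GeV in J)⁻¹ = 1.97 × 10^-16 m.
Convert the energy scale: 0.772 TeV⁻¹ = 7.72 × 10^-4 GeV⁻¹.
Result: 7.72 × 10^-4 × 1.97 × 10^-16 = 1.52 × 10^-19 m.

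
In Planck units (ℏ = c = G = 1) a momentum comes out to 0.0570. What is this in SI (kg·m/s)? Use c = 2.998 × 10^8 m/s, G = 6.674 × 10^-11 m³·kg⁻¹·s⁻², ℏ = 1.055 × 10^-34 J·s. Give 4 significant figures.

One Planck momentum: p_P = √(ℏc³/G) = 6.527 kg·m/s.
0.0570 × 6.527 kg·m/s = 0.3720 kg·m/s

0.3720 kg·m/s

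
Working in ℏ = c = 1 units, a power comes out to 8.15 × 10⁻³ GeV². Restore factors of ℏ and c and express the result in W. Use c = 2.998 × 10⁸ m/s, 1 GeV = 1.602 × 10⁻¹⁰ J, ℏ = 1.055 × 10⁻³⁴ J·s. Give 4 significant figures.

1.983 × 10¹² W

Power is [E]/[T] = [E]²/ℏ.
1 GeV² → 1/ℏ × (1 GeV in J)² = 2.433 × 10¹⁴ W.
Result: 8.15 × 10⁻³ × 2.433 × 10¹⁴ = 1.983 × 10¹² W.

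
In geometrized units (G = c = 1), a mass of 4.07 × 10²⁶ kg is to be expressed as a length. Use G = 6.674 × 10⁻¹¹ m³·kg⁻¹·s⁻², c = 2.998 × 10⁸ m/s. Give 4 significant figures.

In G = c = 1 units mass has dimensions of length; the conversion factor is G/c².
4.07 × 10²⁶ kg × (G/c²) = 0.3022 m

0.3022 m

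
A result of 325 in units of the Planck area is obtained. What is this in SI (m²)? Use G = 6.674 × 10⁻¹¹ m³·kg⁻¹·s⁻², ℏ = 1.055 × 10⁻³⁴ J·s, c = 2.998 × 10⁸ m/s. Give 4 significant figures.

8.492 × 10⁻⁶⁸ m²

One Planck area: A_P = ℏG/c³ = 2.613 × 10⁻⁷⁰ m².
325 × 2.613 × 10⁻⁷⁰ m² = 8.492 × 10⁻⁶⁸ m²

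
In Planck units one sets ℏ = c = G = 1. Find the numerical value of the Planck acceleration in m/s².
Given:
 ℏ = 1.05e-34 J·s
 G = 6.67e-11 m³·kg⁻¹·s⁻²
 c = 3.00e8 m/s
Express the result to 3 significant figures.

a_P = √(c⁷/(ℏG))
  = √(3.12e103)
  = 5.59e51 m/s²

5.59e51 m/s²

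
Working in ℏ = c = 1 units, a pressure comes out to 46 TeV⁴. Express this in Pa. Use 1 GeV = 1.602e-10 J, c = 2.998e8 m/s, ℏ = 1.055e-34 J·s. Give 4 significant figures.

9.575e50 Pa

Pressure is [E]/[L]³ = [E]⁴/(ℏc)³.
1 GeV⁴ → 1/(ℏc)³ × (1 GeV in J)⁴ = 2.082e37 Pa.
Convert the energy scale: 46 TeV⁴ = 4.60e13 GeV⁴.
Result: 4.60e13 × 2.082e37 = 9.575e50 Pa.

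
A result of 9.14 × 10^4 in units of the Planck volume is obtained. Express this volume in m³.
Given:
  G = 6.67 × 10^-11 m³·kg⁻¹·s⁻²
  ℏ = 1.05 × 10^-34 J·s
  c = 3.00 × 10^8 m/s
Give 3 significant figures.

One Planck volume: V_P = (ℏG/c³)^(3/2) = 4.18 × 10^-105 m³.
9.14 × 10^4 × 4.18 × 10^-105 m³ = 3.82 × 10^-100 m³

3.82 × 10^-100 m³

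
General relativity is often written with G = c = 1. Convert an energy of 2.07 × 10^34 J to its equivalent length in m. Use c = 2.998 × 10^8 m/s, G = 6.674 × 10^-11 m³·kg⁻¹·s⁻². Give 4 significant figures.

1.710 × 10^-10 m

Energy → length via G/c⁴.
2.07 × 10^34 J × (G/c⁴) = 1.710 × 10^-10 m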